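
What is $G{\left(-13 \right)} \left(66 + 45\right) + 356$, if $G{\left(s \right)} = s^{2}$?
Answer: $19115$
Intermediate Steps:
$G{\left(-13 \right)} \left(66 + 45\right) + 356 = \left(-13\right)^{2} \left(66 + 45\right) + 356 = 169 \cdot 111 + 356 = 18759 + 356 = 19115$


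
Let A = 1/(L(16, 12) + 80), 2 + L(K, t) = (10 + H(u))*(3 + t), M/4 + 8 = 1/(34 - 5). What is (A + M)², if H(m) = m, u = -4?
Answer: 24087971209/23736384 ≈ 1014.8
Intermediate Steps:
M = -924/29 (M = -32 + 4/(34 - 5) = -32 + 4/29 = -924/29 ≈ -31.862)
L(K, t) = 16 + 6*t (L(K, t) = -2 + (10 - 4)*(3 + t) = -2 + 6*(3 + t) = -2 + (18 + 6*t) = 16 + 6*t)
A = 1/168 (A = 1/((16 + 6*12) + 80) = 1/((16 + 72) + 80) = 1/(88 + 80) = 1/168 ≈ 0.0059524)
(A + M)² = (1/168 - 924/29)² = (-155203/4872)² = 24087971209/23736384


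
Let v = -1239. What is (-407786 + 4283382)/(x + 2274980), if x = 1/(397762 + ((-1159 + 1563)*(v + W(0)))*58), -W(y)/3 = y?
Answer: 110975699403656/65142882960279 ≈ 1.7036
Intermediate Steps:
W(y) = -3*y
x = -1/28634486 (x = 1/(397762 + ((-1159 + 1563)*(-1239 - 3*0))*58) = 1/(397762 + (404*(-1239 + 0))*58) = 1/(397762 + (404*(-1239))*58) = 1/(397762 - 500556*58) = 1/(397762 - 29032248) = 1/(-28634486) = -1/28634486 ≈ -3.4923e-8)
(-407786 + 4283382)/(x + 2274980) = (-407786 + 4283382)/(-1/28634486 + 2274980) = 3875596/(65142882960279/28634486) = 3875596*(28634486/65142882960279) = 110975699403656/65142882960279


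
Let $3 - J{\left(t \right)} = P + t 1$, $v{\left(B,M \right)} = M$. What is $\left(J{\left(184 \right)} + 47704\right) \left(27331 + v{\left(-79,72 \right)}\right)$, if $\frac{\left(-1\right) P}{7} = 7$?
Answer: $1303615516$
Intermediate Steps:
$P = -49$ ($P = \left(-7\right) 7 = -49$)
$J{\left(t \right)} = 52 - t$ ($J{\left(t \right)} = 3 - \left(-49 + t 1\right) = 3 - \left(-49 + t\right) = 52 - t$)
$\left(J{\left(184 \right)} + 47704\right) \left(27331 + v{\left(-79,72 \right)}\right) = \left(\left(52 - 184\right) + 47704\right) \left(27331 + 72\right) = \left(\left(52 - 184\right) + 47704\right) 27403 = \left(-132 + 47704\right) 27403 = 47572 \cdot 27403 = 1303615516$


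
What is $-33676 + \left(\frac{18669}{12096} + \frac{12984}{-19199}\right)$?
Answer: $- \frac{372400632697}{11058624} \approx -33675.0$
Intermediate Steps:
$-33676 + \left(\frac{18669}{12096} + \frac{12984}{-19199}\right) = -33676 + \left(18669 \cdot \frac{1}{12096} + 12984 \left(- \frac{1}{19199}\right)\right) = -33676 + \left(\frac{889}{576} - \frac{12984}{19199}\right) = -33676 + \frac{9589127}{11058624} = - \frac{372400632697}{11058624}$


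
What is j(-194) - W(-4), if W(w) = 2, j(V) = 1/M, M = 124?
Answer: -247/124 ≈ -1.9919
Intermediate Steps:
j(V) = 1/124
j(-194) - W(-4) = 1/124 - 1*2 = 1/124 - 2 = -247/124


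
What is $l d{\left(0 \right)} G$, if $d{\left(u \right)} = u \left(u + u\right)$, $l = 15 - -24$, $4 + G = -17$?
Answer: $0$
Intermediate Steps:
$G = -21$ ($G = -4 - 17 = -21$)
$l = 39$ ($l = 15 + 24 = 39$)
$d{\left(u \right)} = 2 u^{2}$ ($d{\left(u \right)} = u 2 u = 2 u^{2}$)
$l d{\left(0 \right)} G = 39 \cdot 2 \cdot 0^{2} \left(-21\right) = 39 \cdot 2 \cdot 0 \left(-21\right) = 39 \cdot 0 \left(-21\right) = 0 \left(-21\right) = 0$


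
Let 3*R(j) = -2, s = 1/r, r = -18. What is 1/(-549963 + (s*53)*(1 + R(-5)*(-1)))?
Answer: -54/29698267 ≈ -1.8183e-6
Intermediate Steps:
s = -1/18 (s = 1/(-18) = -1/18 ≈ -0.055556)
R(j) = -⅔ (R(j) = (⅓)*(-2) = -⅔)
1/(-549963 + (s*53)*(1 + R(-5)*(-1))) = 1/(-549963 + (-1/18*53)*(1 - ⅔*(-1))) = 1/(-549963 - 53*(1 + ⅔)/18) = 1/(-549963 - 53/18*5/3) = 1/(-549963 - 265/54) = 1/(-29698267/54) = -54/29698267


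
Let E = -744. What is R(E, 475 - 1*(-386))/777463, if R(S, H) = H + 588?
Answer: 1449/777463 ≈ 0.0018638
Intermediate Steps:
R(S, H) = 588 + H
R(E, 475 - 1*(-386))/777463 = (588 + (475 - 1*(-386)))/777463 = (588 + (475 + 386))*(1/777463) = (588 + 861)*(1/777463) = 1449*(1/777463) = 1449/777463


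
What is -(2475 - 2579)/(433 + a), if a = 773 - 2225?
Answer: -104/1019 ≈ -0.10206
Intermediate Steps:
a = -1452
-(2475 - 2579)/(433 + a) = -(2475 - 2579)/(433 - 1452) = -(-104)/(-1019) = -(-104)*(-1)/1019 = -1*104/1019 = -104/1019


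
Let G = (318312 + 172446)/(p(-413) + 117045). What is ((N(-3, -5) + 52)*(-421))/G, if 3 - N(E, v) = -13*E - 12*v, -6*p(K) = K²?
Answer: 2462307331/736137 ≈ 3344.9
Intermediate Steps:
p(K) = -K²/6
N(E, v) = 3 + 12*v + 13*E (N(E, v) = 3 - (-13*E - 12*v) = 3 + (12*v + 13*E) = 3 + 12*v + 13*E)
G = 2944548/531701 (G = (318312 + 172446)/(-⅙*(-413)² + 117045) = 490758/(-⅙*170569 + 117045) = 490758/(-170569/6 + 117045) = 490758/(531701/6) = 490758*(6/531701) = 2944548/531701 ≈ 5.5380)
((N(-3, -5) + 52)*(-421))/G = (((3 + 12*(-5) + 13*(-3)) + 52)*(-421))/(2944548/531701) = (((3 - 60 - 39) + 52)*(-421))*(531701/2944548) = ((-96 + 52)*(-421))*(531701/2944548) = -44*(-421)*(531701/2944548) = 18524*(531701/2944548) = 2462307331/736137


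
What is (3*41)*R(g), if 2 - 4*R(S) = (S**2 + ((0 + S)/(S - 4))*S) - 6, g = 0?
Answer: 246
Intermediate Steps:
R(S) = 2 - S**2/4 - S**2/(4*(-4 + S)) (R(S) = 1/2 - ((S**2 + ((0 + S)/(S - 4))*S) - 6)/4 = 1/2 - ((S**2 + (S/(-4 + S))*S) - 6)/4 = 1/2 - ((S**2 + S**2/(-4 + S)) - 6)/4 = 1/2 - (-6 + S**2 + S**2/(-4 + S))/4 = 1/2 + (3/2 - S**2/4 - S**2/(4*(-4 + S))) = 2 - S**2/4 - S**2/(4*(-4 + S)))
(3*41)*R(g) = (3*41)*((-32 - 1*0**3 + 3*0**2 + 8*0)/(4*(-4 + 0))) = 123*((1/4)*(-32 - 1*0 + 3*0 + 0)/(-4)) = 123*((1/4)*(-1/4)*(-32 + 0 + 0 + 0)) = 123*((1/4)*(-1/4)*(-32)) = 123*2 = 246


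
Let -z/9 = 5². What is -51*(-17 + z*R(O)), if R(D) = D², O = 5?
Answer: 287742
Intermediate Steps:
z = -225 (z = -9*5² = -9*25 = -225)
-51*(-17 + z*R(O)) = -51*(-17 - 225*5²) = -51*(-17 - 225*25) = -51*(-17 - 5625) = -51*(-5642) = 287742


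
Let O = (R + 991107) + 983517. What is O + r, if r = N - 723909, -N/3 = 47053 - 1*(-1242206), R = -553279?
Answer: -3170341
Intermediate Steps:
N = -3867777 (N = -3*(47053 - 1*(-1242206)) = -3*(47053 + 1242206) = -3*1289259 = -3867777)
O = 1421345 (O = (-553279 + 991107) + 983517 = 437828 + 983517 = 1421345)
r = -4591686 (r = -3867777 - 723909 = -4591686)
O + r = 1421345 - 4591686 = -3170341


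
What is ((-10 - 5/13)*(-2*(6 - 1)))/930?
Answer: 45/403 ≈ 0.11166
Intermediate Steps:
((-10 - 5/13)*(-2*(6 - 1)))/930 = ((-10 - 5*1/13)*(-2*5))*(1/930) = ((-10 - 5/13)*(-10))*(1/930) = -135/13*(-10)*(1/930) = (1350/13)*(1/930) = 45/403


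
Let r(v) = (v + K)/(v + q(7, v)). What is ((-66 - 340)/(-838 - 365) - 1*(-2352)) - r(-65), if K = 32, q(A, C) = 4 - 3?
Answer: 181071469/76992 ≈ 2351.8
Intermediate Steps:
q(A, C) = 1
r(v) = (32 + v)/(1 + v) (r(v) = (v + 32)/(v + 1) = (32 + v)/(1 + v))
((-66 - 340)/(-838 - 365) - 1*(-2352)) - r(-65) = ((-66 - 340)/(-838 - 365) - 1*(-2352)) - (32 - 65)/(1 - 65) = (-406/(-1203) + 2352) - (-33)/(-64) = (-406*(-1/1203) + 2352) - (-1)*(-33)/64 = (406/1203 + 2352) - 1*33/64 = 2829862/1203 - 33/64 = 181071469/76992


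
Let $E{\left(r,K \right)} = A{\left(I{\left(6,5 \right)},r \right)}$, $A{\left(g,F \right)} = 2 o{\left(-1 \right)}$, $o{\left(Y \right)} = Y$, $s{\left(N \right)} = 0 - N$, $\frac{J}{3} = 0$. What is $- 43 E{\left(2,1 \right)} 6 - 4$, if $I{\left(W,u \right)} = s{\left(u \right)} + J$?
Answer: $512$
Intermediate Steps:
$J = 0$ ($J = 3 \cdot 0 = 0$)
$s{\left(N \right)} = - N$
$I{\left(W,u \right)} = - u$ ($I{\left(W,u \right)} = - u + 0 = - u$)
$A{\left(g,F \right)} = -2$ ($A{\left(g,F \right)} = 2 \left(-1\right) = -2$)
$E{\left(r,K \right)} = -2$
$- 43 E{\left(2,1 \right)} 6 - 4 = - 43 \left(\left(-2\right) 6\right) - 4 = \left(-43\right) \left(-12\right) - 4 = 516 - 4 = 512$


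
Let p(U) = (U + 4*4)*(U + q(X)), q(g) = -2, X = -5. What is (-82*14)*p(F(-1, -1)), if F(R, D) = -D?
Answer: 19516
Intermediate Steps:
p(U) = (-2 + U)*(16 + U) (p(U) = (U + 4*4)*(U - 2) = (U + 16)*(-2 + U) = (16 + U)*(-2 + U) = (-2 + U)*(16 + U))
(-82*14)*p(F(-1, -1)) = (-82*14)*(-32 + (-1*(-1))² + 14*(-1*(-1))) = -1148*(-32 + 1² + 14*1) = -1148*(-32 + 1 + 14) = -1148*(-17) = 19516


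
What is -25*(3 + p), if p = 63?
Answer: -1650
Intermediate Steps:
-25*(3 + p) = -25*(3 + 63) = -25*66 = -1650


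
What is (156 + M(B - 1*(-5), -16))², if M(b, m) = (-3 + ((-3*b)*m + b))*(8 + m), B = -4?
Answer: 44944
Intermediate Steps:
M(b, m) = (8 + m)*(-3 + b - 3*b*m) (M(b, m) = (-3 + (-3*b*m + b))*(8 + m) = (-3 + (b - 3*b*m))*(8 + m) = (-3 + b - 3*b*m)*(8 + m) = (8 + m)*(-3 + b - 3*b*m))
(156 + M(B - 1*(-5), -16))² = (156 + (-24 - 3*(-16) + 8*(-4 - 1*(-5)) - 23*(-4 - 1*(-5))*(-16) - 3*(-4 - 1*(-5))*(-16)²))² = (156 + (-24 + 48 + 8*(-4 + 5) - 23*(-4 + 5)*(-16) - 3*(-4 + 5)*256))² = (156 + (-24 + 48 + 8*1 - 23*1*(-16) - 3*1*256))² = (156 + (-24 + 48 + 8 + 368 - 768))² = (156 - 368)² = (-212)² = 44944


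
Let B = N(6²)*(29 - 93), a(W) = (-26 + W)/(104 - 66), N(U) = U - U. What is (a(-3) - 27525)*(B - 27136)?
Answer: 14191843072/19 ≈ 7.4694e+8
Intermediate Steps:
N(U) = 0
a(W) = -13/19 + W/38 (a(W) = (-26 + W)/38 = (-26 + W)*(1/38) = -13/19 + W/38)
B = 0 (B = 0*(29 - 93) = 0*(-64) = 0)
(a(-3) - 27525)*(B - 27136) = ((-13/19 + (1/38)*(-3)) - 27525)*(0 - 27136) = ((-13/19 - 3/38) - 27525)*(-27136) = (-29/38 - 27525)*(-27136) = -1045979/38*(-27136) = 14191843072/19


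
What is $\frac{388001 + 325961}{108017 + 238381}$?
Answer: $\frac{356981}{173199} \approx 2.0611$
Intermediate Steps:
$\frac{388001 + 325961}{108017 + 238381} = \frac{713962}{346398} = 713962 \cdot \frac{1}{346398} = \frac{356981}{173199}$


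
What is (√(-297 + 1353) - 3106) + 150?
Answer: -2956 + 4*√66 ≈ -2923.5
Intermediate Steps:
(√(-297 + 1353) - 3106) + 150 = (√1056 - 3106) + 150 = (4*√66 - 3106) + 150 = (-3106 + 4*√66) + 150 = -2956 + 4*√66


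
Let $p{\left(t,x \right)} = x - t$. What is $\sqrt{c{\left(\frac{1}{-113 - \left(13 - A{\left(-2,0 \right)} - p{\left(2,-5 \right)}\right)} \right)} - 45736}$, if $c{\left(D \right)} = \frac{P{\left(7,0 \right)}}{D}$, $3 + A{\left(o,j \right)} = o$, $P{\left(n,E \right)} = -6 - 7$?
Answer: $i \sqrt{43942} \approx 209.62 i$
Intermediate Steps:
$P{\left(n,E \right)} = -13$ ($P{\left(n,E \right)} = -6 - 7 = -13$)
$A{\left(o,j \right)} = -3 + o$
$c{\left(D \right)} = - \frac{13}{D}$
$\sqrt{c{\left(\frac{1}{-113 - \left(13 - A{\left(-2,0 \right)} - p{\left(2,-5 \right)}\right)} \right)} - 45736} = \sqrt{- \frac{13}{\frac{1}{-113 - 25}} - 45736} = \sqrt{- \frac{13}{\frac{1}{-138}} - 45736} = \sqrt{- \frac{13}{- \frac{1}{138}} - 45736} = \sqrt{\left(-13\right) \left(-138\right) - 45736} = \sqrt{1794 - 45736} = \sqrt{-43942} = i \sqrt{43942}$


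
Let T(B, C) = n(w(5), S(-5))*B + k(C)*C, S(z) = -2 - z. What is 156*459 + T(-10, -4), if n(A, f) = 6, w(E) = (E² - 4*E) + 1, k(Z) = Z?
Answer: 71560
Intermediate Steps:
w(E) = 1 + E² - 4*E
T(B, C) = C² + 6*B (T(B, C) = 6*B + C*C = 6*B + C² = C² + 6*B)
156*459 + T(-10, -4) = 156*459 + ((-4)² + 6*(-10)) = 71604 + (16 - 60) = 71604 - 44 = 71560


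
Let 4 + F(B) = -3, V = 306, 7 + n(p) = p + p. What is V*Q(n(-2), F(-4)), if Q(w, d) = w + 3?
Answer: -2448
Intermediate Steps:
n(p) = -7 + 2*p (n(p) = -7 + (p + p) = -7 + 2*p)
F(B) = -7 (F(B) = -4 - 3 = -7)
Q(w, d) = 3 + w
V*Q(n(-2), F(-4)) = 306*(3 + (-7 + 2*(-2))) = 306*(3 + (-7 - 4)) = 306*(3 - 11) = 306*(-8) = -2448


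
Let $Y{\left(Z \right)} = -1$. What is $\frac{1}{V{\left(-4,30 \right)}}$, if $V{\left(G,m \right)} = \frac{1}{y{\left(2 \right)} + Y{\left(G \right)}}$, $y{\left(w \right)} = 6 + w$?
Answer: $7$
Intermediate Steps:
$V{\left(G,m \right)} = \frac{1}{7}$ ($V{\left(G,m \right)} = \frac{1}{\left(6 + 2\right) - 1} = \frac{1}{8 - 1} = \frac{1}{7}$)
$\frac{1}{V{\left(-4,30 \right)}} = \frac{1}{\frac{1}{7}} = 7$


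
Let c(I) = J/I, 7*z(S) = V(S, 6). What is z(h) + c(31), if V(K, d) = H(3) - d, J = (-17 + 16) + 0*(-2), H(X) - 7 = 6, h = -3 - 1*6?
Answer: 30/31 ≈ 0.96774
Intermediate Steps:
h = -9 (h = -3 - 6 = -9)
H(X) = 13 (H(X) = 7 + 6 = 13)
J = -1 (J = -1 + 0 = -1)
V(K, d) = 13 - d
z(S) = 1 (z(S) = (13 - 1*6)/7 = (13 - 6)/7 = (1/7)*7 = 1)
c(I) = -1/I
z(h) + c(31) = 1 - 1/31 = 30/31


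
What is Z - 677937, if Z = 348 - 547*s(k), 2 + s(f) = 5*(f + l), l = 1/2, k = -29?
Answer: -1197095/2 ≈ -5.9855e+5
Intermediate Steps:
l = 1/2 ≈ 0.50000
s(f) = 1/2 + 5*f (s(f) = -2 + 5*(f + 1/2) = -2 + 5*(1/2 + f) = -2 + (5/2 + 5*f) = 1/2 + 5*f)
Z = 158779/2 (Z = 348 - 547*(1/2 + 5*(-29)) = 348 - 547*(1/2 - 145) = 348 - 547*(-289/2) = 348 + 158083/2 = 158779/2 ≈ 79390.)
Z - 677937 = 158779/2 - 677937 = -1197095/2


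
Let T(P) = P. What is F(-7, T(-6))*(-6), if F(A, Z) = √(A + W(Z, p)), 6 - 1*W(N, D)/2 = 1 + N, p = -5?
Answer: -6*√15 ≈ -23.238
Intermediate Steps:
W(N, D) = 10 - 2*N (W(N, D) = 12 - 2*(1 + N) = 12 + (-2 - 2*N) = 10 - 2*N)
F(A, Z) = √(10 + A - 2*Z) (F(A, Z) = √(A + (10 - 2*Z)) = √(10 + A - 2*Z))
F(-7, T(-6))*(-6) = √(10 - 7 - 2*(-6))*(-6) = √(10 - 7 + 12)*(-6) = √15*(-6) = -6*√15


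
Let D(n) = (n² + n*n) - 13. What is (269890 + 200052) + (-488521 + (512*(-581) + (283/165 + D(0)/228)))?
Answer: -1321086249/4180 ≈ -3.1605e+5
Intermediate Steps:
D(n) = -13 + 2*n² (D(n) = (n² + n²) - 13 = 2*n² - 13 = -13 + 2*n²)
(269890 + 200052) + (-488521 + (512*(-581) + (283/165 + D(0)/228))) = (269890 + 200052) + (-488521 + (512*(-581) + (283/165 + (-13 + 2*0²)/228))) = 469942 + (-488521 + (-297472 + (283*(1/165) + (-13 + 2*0)*(1/228)))) = 469942 + (-488521 + (-297472 + (283/165 + (-13 + 0)*(1/228)))) = 469942 + (-488521 + (-297472 + (283/165 - 13*1/228))) = 469942 + (-488521 + (-297472 + (283/165 - 13/228))) = 469942 + (-488521 + (-297472 + 6931/4180)) = 469942 + (-488521 - 1243426029/4180) = 469942 - 3285443809/4180 = -1321086249/4180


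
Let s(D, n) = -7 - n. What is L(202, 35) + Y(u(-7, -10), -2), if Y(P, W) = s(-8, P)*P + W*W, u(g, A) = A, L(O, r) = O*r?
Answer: 7044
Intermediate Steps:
Y(P, W) = W² + P*(-7 - P) (Y(P, W) = (-7 - P)*P + W*W = P*(-7 - P) + W² = W² + P*(-7 - P))
L(202, 35) + Y(u(-7, -10), -2) = 202*35 + ((-2)² - 1*(-10)*(7 - 10)) = 7070 + (4 - 1*(-10)*(-3)) = 7070 + (4 - 30) = 7070 - 26 = 7044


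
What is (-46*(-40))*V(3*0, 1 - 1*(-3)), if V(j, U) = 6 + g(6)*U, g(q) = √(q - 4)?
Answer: 11040 + 7360*√2 ≈ 21449.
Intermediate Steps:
g(q) = √(-4 + q)
V(j, U) = 6 + U*√2 (V(j, U) = 6 + √(-4 + 6)*U = 6 + √2*U = 6 + U*√2)
(-46*(-40))*V(3*0, 1 - 1*(-3)) = (-46*(-40))*(6 + (1 - 1*(-3))*√2) = 1840*(6 + (1 + 3)*√2) = 1840*(6 + 4*√2) = 11040 + 7360*√2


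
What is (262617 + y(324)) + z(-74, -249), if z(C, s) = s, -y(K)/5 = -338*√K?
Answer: 292788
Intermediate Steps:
y(K) = 1690*√K (y(K) = -(-1690)*√K = 1690*√K)
(262617 + y(324)) + z(-74, -249) = (262617 + 1690*√324) - 249 = (262617 + 1690*18) - 249 = (262617 + 30420) - 249 = 293037 - 249 = 292788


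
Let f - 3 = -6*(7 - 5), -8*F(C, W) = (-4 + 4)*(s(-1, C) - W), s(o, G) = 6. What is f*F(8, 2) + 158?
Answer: 158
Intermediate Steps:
F(C, W) = 0 (F(C, W) = -(-4 + 4)*(6 - W)/8 = -0*(6 - W) = -⅛*0 = 0)
f = -9 (f = 3 - 6*(7 - 5) = 3 - 6*2 = 3 - 12 = -9)
f*F(8, 2) + 158 = -9*0 + 158 = 0 + 158 = 158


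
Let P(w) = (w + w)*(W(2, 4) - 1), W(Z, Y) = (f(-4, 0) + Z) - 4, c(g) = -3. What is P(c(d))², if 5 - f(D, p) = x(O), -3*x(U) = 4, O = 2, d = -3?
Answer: 400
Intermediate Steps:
x(U) = -4/3 (x(U) = -⅓*4 = -4/3)
f(D, p) = 19/3 (f(D, p) = 5 - 1*(-4/3) = 5 + 4/3 = 19/3)
W(Z, Y) = 7/3 + Z (W(Z, Y) = (19/3 + Z) - 4 = 7/3 + Z)
P(w) = 20*w/3 (P(w) = (w + w)*((7/3 + 2) - 1) = (2*w)*(13/3 - 1) = (2*w)*(10/3) = 20*w/3)
P(c(d))² = ((20/3)*(-3))² = (-20)² = 400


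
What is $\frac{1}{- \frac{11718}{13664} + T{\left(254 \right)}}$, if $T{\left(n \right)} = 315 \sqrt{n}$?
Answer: $\frac{30256}{889182041253} + \frac{33340160 \sqrt{254}}{2667546123759} \approx 0.00019923$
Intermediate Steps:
$\frac{1}{- \frac{11718}{13664} + T{\left(254 \right)}} = \frac{1}{- \frac{11718}{13664} + 315 \sqrt{254}} = \frac{1}{\left(-11718\right) \frac{1}{13664} + 315 \sqrt{254}} = \frac{1}{- \frac{837}{976} + 315 \sqrt{254}}$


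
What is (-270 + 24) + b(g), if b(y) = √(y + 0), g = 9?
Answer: -243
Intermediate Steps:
b(y) = √y
(-270 + 24) + b(g) = (-270 + 24) + √9 = -246 + 3 = -243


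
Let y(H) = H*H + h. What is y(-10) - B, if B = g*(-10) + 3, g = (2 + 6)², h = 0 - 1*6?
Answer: 731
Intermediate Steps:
h = -6 (h = 0 - 6 = -6)
g = 64 (g = 8² = 64)
B = -637 (B = 64*(-10) + 3 = -640 + 3 = -637)
y(H) = -6 + H² (y(H) = H*H - 6 = H² - 6 = -6 + H²)
y(-10) - B = (-6 + (-10)²) - 1*(-637) = (-6 + 100) + 637 = 94 + 637 = 731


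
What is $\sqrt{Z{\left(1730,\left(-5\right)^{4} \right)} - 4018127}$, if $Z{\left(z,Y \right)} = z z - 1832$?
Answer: $i \sqrt{1027059} \approx 1013.4 i$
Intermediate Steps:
$Z{\left(z,Y \right)} = -1832 + z^{2}$ ($Z{\left(z,Y \right)} = z^{2} - 1832 = -1832 + z^{2}$)
$\sqrt{Z{\left(1730,\left(-5\right)^{4} \right)} - 4018127} = \sqrt{\left(-1832 + 1730^{2}\right) - 4018127} = \sqrt{\left(-1832 + 2992900\right) - 4018127} = \sqrt{2991068 - 4018127} = \sqrt{-1027059} = i \sqrt{1027059}$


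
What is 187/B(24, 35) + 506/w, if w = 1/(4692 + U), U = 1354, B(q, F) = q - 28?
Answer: 12236917/4 ≈ 3.0592e+6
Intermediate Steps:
B(q, F) = -28 + q
w = 1/6046 (w = 1/(4692 + 1354) = 1/6046 ≈ 0.00016540)
187/B(24, 35) + 506/w = 187/(-28 + 24) + 506/(1/6046) = 187/(-4) + 506*6046 = 187*(-¼) + 3059276 = -187/4 + 3059276 = 12236917/4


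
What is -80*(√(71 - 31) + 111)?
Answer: -8880 - 160*√10 ≈ -9386.0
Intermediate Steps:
-80*(√(71 - 31) + 111) = -80*(√40 + 111) = -80*(2*√10 + 111) = -80*(111 + 2*√10) = -8880 - 160*√10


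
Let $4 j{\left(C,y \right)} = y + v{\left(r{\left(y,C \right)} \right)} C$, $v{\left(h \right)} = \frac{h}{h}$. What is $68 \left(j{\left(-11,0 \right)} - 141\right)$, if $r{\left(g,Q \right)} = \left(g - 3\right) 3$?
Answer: $-9775$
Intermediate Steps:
$r{\left(g,Q \right)} = -9 + 3 g$ ($r{\left(g,Q \right)} = \left(-3 + g\right) 3 = -9 + 3 g$)
$v{\left(h \right)} = 1$
$j{\left(C,y \right)} = \frac{C}{4} + \frac{y}{4}$ ($j{\left(C,y \right)} = \frac{y + 1 C}{4} = \frac{y + C}{4} = \frac{C + y}{4} = \frac{C}{4} + \frac{y}{4}$)
$68 \left(j{\left(-11,0 \right)} - 141\right) = 68 \left(\left(\frac{1}{4} \left(-11\right) + \frac{1}{4} \cdot 0\right) - 141\right) = 68 \left(\left(- \frac{11}{4} + 0\right) - 141\right) = 68 \left(- \frac{11}{4} - 141\right) = 68 \left(- \frac{575}{4}\right) = -9775$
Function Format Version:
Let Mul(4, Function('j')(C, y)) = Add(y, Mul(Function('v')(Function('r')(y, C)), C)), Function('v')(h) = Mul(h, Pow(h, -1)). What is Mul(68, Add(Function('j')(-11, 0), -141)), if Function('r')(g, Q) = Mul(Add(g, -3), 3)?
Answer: -9775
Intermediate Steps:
Function('r')(g, Q) = Add(-9, Mul(3, g)) (Function('r')(g, Q) = Mul(Add(-3, g), 3) = Add(-9, Mul(3, g)))
Function('v')(h) = 1
Function('j')(C, y) = Add(Mul(Rational(1, 4), C), Mul(Rational(1, 4), y)) (Function('j')(C, y) = Mul(Rational(1, 4), Add(y, Mul(1, C))) = Mul(Rational(1, 4), Add(y, C)) = Mul(Rational(1, 4), Add(C, y)) = Add(Mul(Rational(1, 4), C), Mul(Rational(1, 4), y)))
Mul(68, Add(Function('j')(-11, 0), -141)) = Mul(68, Add(Add(Mul(Rational(1, 4), -11), Mul(Rational(1, 4), 0)), -141)) = Mul(68, Add(Add(Rational(-11, 4), 0), -141)) = Mul(68, Add(Rational(-11, 4), -141)) = Mul(68, Rational(-575, 4)) = -9775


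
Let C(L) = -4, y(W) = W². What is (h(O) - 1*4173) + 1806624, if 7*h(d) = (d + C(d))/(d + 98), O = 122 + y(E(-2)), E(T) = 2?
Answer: 1413121645/784 ≈ 1.8025e+6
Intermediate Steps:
O = 126 (O = 122 + 2² = 122 + 4 = 126)
h(d) = (-4 + d)/(7*(98 + d)) (h(d) = ((d - 4)/(d + 98))/7 = ((-4 + d)/(98 + d))/7 = (-4 + d)/(7*(98 + d)))
(h(O) - 1*4173) + 1806624 = ((-4 + 126)/(7*(98 + 126)) - 1*4173) + 1806624 = ((⅐)*122/224 - 4173) + 1806624 = ((⅐)*(1/224)*122 - 4173) + 1806624 = (61/784 - 4173) + 1806624 = -3271571/784 + 1806624 = 1413121645/784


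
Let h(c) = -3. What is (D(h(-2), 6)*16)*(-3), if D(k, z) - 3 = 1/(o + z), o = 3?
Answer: -448/3 ≈ -149.33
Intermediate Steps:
D(k, z) = 3 + 1/(3 + z)
(D(h(-2), 6)*16)*(-3) = (((10 + 3*6)/(3 + 6))*16)*(-3) = (((10 + 18)/9)*16)*(-3) = (((⅑)*28)*16)*(-3) = ((28/9)*16)*(-3) = (448/9)*(-3) = -448/3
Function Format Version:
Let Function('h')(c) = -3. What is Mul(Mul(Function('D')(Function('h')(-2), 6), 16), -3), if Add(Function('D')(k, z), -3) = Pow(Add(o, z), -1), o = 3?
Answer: Rational(-448, 3) ≈ -149.33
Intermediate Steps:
Function('D')(k, z) = Add(3, Pow(Add(3, z), -1))
Mul(Mul(Function('D')(Function('h')(-2), 6), 16), -3) = Mul(Mul(Mul(Pow(Add(3, 6), -1), Add(10, Mul(3, 6))), 16), -3) = Mul(Mul(Mul(Pow(9, -1), Add(10, 18)), 16), -3) = Mul(Mul(Mul(Rational(1, 9), 28), 16), -3) = Mul(Mul(Rational(28, 9), 16), -3) = Mul(Rational(448, 9), -3) = Rational(-448, 3)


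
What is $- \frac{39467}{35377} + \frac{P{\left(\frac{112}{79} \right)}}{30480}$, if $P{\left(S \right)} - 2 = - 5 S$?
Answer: $- \frac{15841266699}{14197497640} \approx -1.1158$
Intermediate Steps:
$P{\left(S \right)} = 2 - 5 S$
$- \frac{39467}{35377} + \frac{P{\left(\frac{112}{79} \right)}}{30480} = - \frac{39467}{35377} + \frac{2 - 5 \cdot \frac{112}{79}}{30480} = \left(-39467\right) \frac{1}{35377} + \left(2 - 5 \cdot 112 \cdot \frac{1}{79}\right) \frac{1}{30480} = - \frac{39467}{35377} + \left(2 - \frac{560}{79}\right) \frac{1}{30480} = - \frac{39467}{35377} - \frac{67}{401320} = - \frac{15841266699}{14197497640}$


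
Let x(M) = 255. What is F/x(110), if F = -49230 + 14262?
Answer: -11656/85 ≈ -137.13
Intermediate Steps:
F = -34968
F/x(110) = -34968/255 = -34968*1/255 = -11656/85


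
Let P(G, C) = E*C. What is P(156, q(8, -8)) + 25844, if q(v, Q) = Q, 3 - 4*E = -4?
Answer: 25830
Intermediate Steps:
E = 7/4 (E = 3/4 - 1/4*(-4) = 3/4 + 1 = 7/4 ≈ 1.7500)
P(G, C) = 7*C/4
P(156, q(8, -8)) + 25844 = (7/4)*(-8) + 25844 = -14 + 25844 = 25830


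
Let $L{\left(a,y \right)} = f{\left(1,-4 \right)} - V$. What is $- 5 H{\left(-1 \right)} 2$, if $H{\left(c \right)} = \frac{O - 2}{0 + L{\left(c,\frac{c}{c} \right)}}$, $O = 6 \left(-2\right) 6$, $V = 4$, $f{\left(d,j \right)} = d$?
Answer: $- \frac{740}{3} \approx -246.67$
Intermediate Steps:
$L{\left(a,y \right)} = -3$ ($L{\left(a,y \right)} = 1 - 4 = -3$)
$O = -72$ ($O = \left(-12\right) 6 = -72$)
$H{\left(c \right)} = \frac{74}{3}$ ($H{\left(c \right)} = \frac{-72 - 2}{0 - 3} = - \frac{74}{-3} = \left(-74\right) \left(- \frac{1}{3}\right) = \frac{74}{3}$)
$- 5 H{\left(-1 \right)} 2 = \left(-5\right) \frac{74}{3} \cdot 2 = \left(- \frac{370}{3}\right) 2 = - \frac{740}{3}$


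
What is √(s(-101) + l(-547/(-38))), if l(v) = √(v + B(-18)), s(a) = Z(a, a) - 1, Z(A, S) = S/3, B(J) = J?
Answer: √(-450528 + 342*I*√5206)/114 ≈ 0.16118 + 5.89*I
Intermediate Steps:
Z(A, S) = S/3 (Z(A, S) = S*(⅓) = S/3)
s(a) = -1 + a/3 (s(a) = a/3 - 1 = -1 + a/3)
l(v) = √(-18 + v) (l(v) = √(v - 18) = √(-18 + v))
√(s(-101) + l(-547/(-38))) = √((-1 + (⅓)*(-101)) + √(-18 - 547/(-38))) = √((-1 - 101/3) + √(-18 - 547*(-1/38))) = √(-104/3 + √(-18 + 547/38)) = √(-104/3 + √(-137/38)) = √(-104/3 + I*√5206/38)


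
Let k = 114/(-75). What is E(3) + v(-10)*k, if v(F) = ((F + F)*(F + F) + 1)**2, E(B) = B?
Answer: -6110363/25 ≈ -2.4441e+5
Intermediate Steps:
k = -38/25 (k = 114*(-1/75) = -38/25 ≈ -1.5200)
v(F) = (1 + 4*F**2)**2 (v(F) = ((2*F)*(2*F) + 1)**2 = (4*F**2 + 1)**2 = (1 + 4*F**2)**2)
E(3) + v(-10)*k = 3 + (1 + 4*(-10)**2)**2*(-38/25) = 3 + (1 + 4*100)**2*(-38/25) = 3 + (1 + 400)**2*(-38/25) = 3 + 401**2*(-38/25) = 3 + 160801*(-38/25) = 3 - 6110438/25 = -6110363/25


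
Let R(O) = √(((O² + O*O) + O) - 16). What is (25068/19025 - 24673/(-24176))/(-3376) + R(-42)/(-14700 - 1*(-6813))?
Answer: -1075447793/1552785798400 - √3470/7887 ≈ -0.0081614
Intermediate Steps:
R(O) = √(-16 + O + 2*O²) (R(O) = √(((O² + O²) + O) - 16) = √((2*O² + O) - 16) = √((O + 2*O²) - 16) = √(-16 + O + 2*O²))
(25068/19025 - 24673/(-24176))/(-3376) + R(-42)/(-14700 - 1*(-6813)) = (25068/19025 - 24673/(-24176))/(-3376) + √(-16 - 42 + 2*(-42)²)/(-14700 - 1*(-6813)) = (25068*(1/19025) - 24673*(-1/24176))*(-1/3376) + √(-16 - 42 + 2*1764)/(-14700 + 6813) = (25068/19025 + 24673/24176)*(-1/3376) + √(-16 - 42 + 3528)/(-7887) = (1075447793/459948400)*(-1/3376) + √3470*(-1/7887) = -1075447793/1552785798400 - √3470/7887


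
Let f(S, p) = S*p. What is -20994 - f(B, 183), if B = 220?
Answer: -61254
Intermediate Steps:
-20994 - f(B, 183) = -20994 - 220*183 = -20994 - 1*40260 = -20994 - 40260 = -61254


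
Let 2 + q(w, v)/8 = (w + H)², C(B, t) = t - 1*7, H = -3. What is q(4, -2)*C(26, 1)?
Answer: 48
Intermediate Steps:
C(B, t) = -7 + t (C(B, t) = t - 7 = -7 + t)
q(w, v) = -16 + 8*(-3 + w)² (q(w, v) = -16 + 8*(w - 3)² = -16 + 8*(-3 + w)²)
q(4, -2)*C(26, 1) = (-16 + 8*(-3 + 4)²)*(-7 + 1) = (-16 + 8*1²)*(-6) = (-16 + 8*1)*(-6) = (-16 + 8)*(-6) = -8*(-6) = 48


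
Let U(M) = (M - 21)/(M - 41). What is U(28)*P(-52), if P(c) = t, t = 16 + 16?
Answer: -224/13 ≈ -17.231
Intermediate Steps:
t = 32
P(c) = 32
U(M) = (-21 + M)/(-41 + M)
U(28)*P(-52) = ((-21 + 28)/(-41 + 28))*32 = (7/(-13))*32 = -1/13*7*32 = -7/13*32 = -224/13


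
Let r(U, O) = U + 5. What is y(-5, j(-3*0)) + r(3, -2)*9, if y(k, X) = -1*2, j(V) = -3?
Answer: 70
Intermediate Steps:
r(U, O) = 5 + U
y(k, X) = -2
y(-5, j(-3*0)) + r(3, -2)*9 = -2 + (5 + 3)*9 = -2 + 8*9 = -2 + 72 = 70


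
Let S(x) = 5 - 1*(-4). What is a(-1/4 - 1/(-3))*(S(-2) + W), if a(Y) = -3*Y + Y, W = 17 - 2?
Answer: -4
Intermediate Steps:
S(x) = 9 (S(x) = 5 + 4 = 9)
W = 15
a(Y) = -2*Y
a(-1/4 - 1/(-3))*(S(-2) + W) = (-2*(-1/4 - 1/(-3)))*(9 + 15) = -2*(-1*1/4 - 1*(-1/3))*24 = -2*(-1/4 + 1/3)*24 = -2*1/12*24 = -1/6*24 = -4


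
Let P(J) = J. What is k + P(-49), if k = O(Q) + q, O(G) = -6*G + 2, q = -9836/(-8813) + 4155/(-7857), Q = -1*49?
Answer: 5714622488/23081247 ≈ 247.59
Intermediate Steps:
Q = -49
q = 13554479/23081247 (q = -9836*(-1/8813) + 4155*(-1/7857) = 9836/8813 - 1385/2619 = 13554479/23081247 ≈ 0.58725)
O(G) = 2 - 6*G
k = 6845603591/23081247 (k = (2 - 6*(-49)) + 13554479/23081247 = (2 + 294) + 13554479/23081247 = 296 + 13554479/23081247 = 6845603591/23081247 ≈ 296.59)
k + P(-49) = 6845603591/23081247 - 49 = 5714622488/23081247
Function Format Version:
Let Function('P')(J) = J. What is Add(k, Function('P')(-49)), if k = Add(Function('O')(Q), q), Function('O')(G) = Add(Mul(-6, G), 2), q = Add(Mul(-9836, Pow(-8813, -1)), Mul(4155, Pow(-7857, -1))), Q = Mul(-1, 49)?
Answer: Rational(5714622488, 23081247) ≈ 247.59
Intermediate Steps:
Q = -49
q = Rational(13554479, 23081247) (q = Add(Mul(-9836, Rational(-1, 8813)), Mul(4155, Rational(-1, 7857))) = Add(Rational(9836, 8813), Rational(-1385, 2619)) = Rational(13554479, 23081247) ≈ 0.58725)
Function('O')(G) = Add(2, Mul(-6, G))
k = Rational(6845603591, 23081247) (k = Add(Add(2, Mul(-6, -49)), Rational(13554479, 23081247)) = Add(Add(2, 294), Rational(13554479, 23081247)) = Add(296, Rational(13554479, 23081247)) = Rational(6845603591, 23081247) ≈ 296.59)
Add(k, Function('P')(-49)) = Add(Rational(6845603591, 23081247), -49) = Rational(5714622488, 23081247)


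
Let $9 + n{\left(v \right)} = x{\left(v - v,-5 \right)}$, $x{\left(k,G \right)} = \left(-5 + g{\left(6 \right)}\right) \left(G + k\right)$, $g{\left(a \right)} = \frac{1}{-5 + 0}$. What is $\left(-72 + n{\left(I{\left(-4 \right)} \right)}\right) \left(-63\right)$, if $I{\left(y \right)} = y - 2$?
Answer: $3465$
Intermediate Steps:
$g{\left(a \right)} = - \frac{1}{5}$ ($g{\left(a \right)} = \frac{1}{-5} = - \frac{1}{5}$)
$I{\left(y \right)} = -2 + y$
$x{\left(k,G \right)} = - \frac{26 G}{5} - \frac{26 k}{5}$ ($x{\left(k,G \right)} = \left(-5 - \frac{1}{5}\right) \left(G + k\right) = - \frac{26 \left(G + k\right)}{5} = - \frac{26 G}{5} - \frac{26 k}{5}$)
$n{\left(v \right)} = 17$ ($n{\left(v \right)} = -9 - \left(-26 + \frac{26 \left(v - v\right)}{5}\right) = -9 + \left(26 - 0\right) = -9 + \left(26 + 0\right) = -9 + 26 = 17$)
$\left(-72 + n{\left(I{\left(-4 \right)} \right)}\right) \left(-63\right) = \left(-72 + 17\right) \left(-63\right) = \left(-55\right) \left(-63\right) = 3465$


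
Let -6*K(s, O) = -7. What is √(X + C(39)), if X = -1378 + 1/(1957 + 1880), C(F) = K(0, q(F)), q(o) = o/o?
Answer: I*√9009119962/2558 ≈ 37.106*I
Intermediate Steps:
q(o) = 1
K(s, O) = 7/6 (K(s, O) = -⅙*(-7) = 7/6)
C(F) = 7/6
X = -5287385/3837 (X = -1378 + 1/3837 = -5287385/3837 ≈ -1378.0)
√(X + C(39)) = √(-5287385/3837 + 7/6) = √(-3521939/2558) = I*√9009119962/2558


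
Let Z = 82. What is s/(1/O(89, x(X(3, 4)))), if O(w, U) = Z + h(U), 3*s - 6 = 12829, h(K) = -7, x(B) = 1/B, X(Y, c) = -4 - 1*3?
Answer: 320875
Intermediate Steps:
X(Y, c) = -7 (X(Y, c) = -4 - 3 = -7)
s = 12835/3 (s = 2 + (⅓)*12829 = 2 + 12829/3 = 12835/3 ≈ 4278.3)
O(w, U) = 75 (O(w, U) = 82 - 7 = 75)
s/(1/O(89, x(X(3, 4)))) = 12835/(3*(1/75)) = (12835/3)*75 = 320875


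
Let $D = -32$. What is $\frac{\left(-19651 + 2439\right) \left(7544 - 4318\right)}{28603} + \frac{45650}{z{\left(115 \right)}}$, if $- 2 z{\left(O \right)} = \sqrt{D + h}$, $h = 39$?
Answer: $- \frac{55525912}{28603} - \frac{91300 \sqrt{7}}{7} \approx -36449.0$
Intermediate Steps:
$z{\left(O \right)} = - \frac{\sqrt{7}}{2}$ ($z{\left(O \right)} = - \frac{\sqrt{-32 + 39}}{2} = - \frac{\sqrt{7}}{2}$)
$\frac{\left(-19651 + 2439\right) \left(7544 - 4318\right)}{28603} + \frac{45650}{z{\left(115 \right)}} = \frac{\left(-19651 + 2439\right) \left(7544 - 4318\right)}{28603} + \frac{45650}{\left(- \frac{1}{2}\right) \sqrt{7}} = \left(-17212\right) 3226 \cdot \frac{1}{28603} + 45650 \left(- \frac{2 \sqrt{7}}{7}\right) = \left(-55525912\right) \frac{1}{28603} - \frac{91300 \sqrt{7}}{7} = - \frac{55525912}{28603} - \frac{91300 \sqrt{7}}{7}$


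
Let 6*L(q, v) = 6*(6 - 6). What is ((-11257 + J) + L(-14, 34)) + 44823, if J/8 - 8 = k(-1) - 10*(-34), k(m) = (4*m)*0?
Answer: 36350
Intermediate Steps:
k(m) = 0
L(q, v) = 0 (L(q, v) = (6*(6 - 6))/6 = (6*0)/6 = (⅙)*0 = 0)
J = 2784 (J = 64 + 8*(0 - 10*(-34)) = 64 + 8*(0 + 340) = 64 + 8*340 = 64 + 2720 = 2784)
((-11257 + J) + L(-14, 34)) + 44823 = ((-11257 + 2784) + 0) + 44823 = (-8473 + 0) + 44823 = -8473 + 44823 = 36350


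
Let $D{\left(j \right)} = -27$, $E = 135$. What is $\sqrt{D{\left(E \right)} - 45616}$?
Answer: $i \sqrt{45643} \approx 213.64 i$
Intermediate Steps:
$\sqrt{D{\left(E \right)} - 45616} = \sqrt{-27 - 45616} = \sqrt{-45643} = i \sqrt{45643}$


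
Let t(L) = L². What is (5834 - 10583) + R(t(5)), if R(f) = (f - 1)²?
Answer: -4173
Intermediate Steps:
R(f) = (-1 + f)²
(5834 - 10583) + R(t(5)) = (5834 - 10583) + (-1 + 5²)² = -4749 + (-1 + 25)² = -4749 + 24² = -4749 + 576 = -4173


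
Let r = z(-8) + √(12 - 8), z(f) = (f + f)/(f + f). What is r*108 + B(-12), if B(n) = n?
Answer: 312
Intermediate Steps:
z(f) = 1 (z(f) = (2*f)/((2*f)) = (2*f)*(1/(2*f)) = 1)
r = 3 (r = 1 + √(12 - 8) = 1 + √4 = 1 + 2 = 3)
r*108 + B(-12) = 3*108 - 12 = 324 - 12 = 312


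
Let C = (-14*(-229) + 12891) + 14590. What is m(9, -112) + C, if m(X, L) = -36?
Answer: 30651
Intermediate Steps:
C = 30687 (C = (3206 + 12891) + 14590 = 16097 + 14590 = 30687)
m(9, -112) + C = -36 + 30687 = 30651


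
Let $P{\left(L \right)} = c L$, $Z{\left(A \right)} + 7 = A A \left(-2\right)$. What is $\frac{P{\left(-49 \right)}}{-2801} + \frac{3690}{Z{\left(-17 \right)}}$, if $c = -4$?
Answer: $- \frac{232230}{36413} \approx -6.3777$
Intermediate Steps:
$Z{\left(A \right)} = -7 - 2 A^{2}$ ($Z{\left(A \right)} = -7 + A A \left(-2\right) = -7 + A^{2} \left(-2\right) = -7 - 2 A^{2}$)
$P{\left(L \right)} = - 4 L$
$\frac{P{\left(-49 \right)}}{-2801} + \frac{3690}{Z{\left(-17 \right)}} = \frac{\left(-4\right) \left(-49\right)}{-2801} + \frac{3690}{-7 - 2 \left(-17\right)^{2}} = 196 \left(- \frac{1}{2801}\right) + \frac{3690}{-7 - 578} = - \frac{196}{2801} + \frac{3690}{-7 - 578} = - \frac{196}{2801} + \frac{3690}{-585} = - \frac{196}{2801} + 3690 \left(- \frac{1}{585}\right) = - \frac{196}{2801} - \frac{82}{13} = - \frac{232230}{36413}$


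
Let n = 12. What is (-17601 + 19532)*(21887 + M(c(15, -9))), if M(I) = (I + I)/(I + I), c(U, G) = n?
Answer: 42265728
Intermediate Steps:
c(U, G) = 12
M(I) = 1 (M(I) = (2*I)/((2*I)) = (2*I)*(1/(2*I)) = 1)
(-17601 + 19532)*(21887 + M(c(15, -9))) = (-17601 + 19532)*(21887 + 1) = 1931*21888 = 42265728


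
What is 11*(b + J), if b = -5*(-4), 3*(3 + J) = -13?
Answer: 418/3 ≈ 139.33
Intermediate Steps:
J = -22/3 (J = -3 + (⅓)*(-13) = -3 - 13/3 = -22/3 ≈ -7.3333)
b = 20
11*(b + J) = 11*(20 - 22/3) = 11*(38/3) = 418/3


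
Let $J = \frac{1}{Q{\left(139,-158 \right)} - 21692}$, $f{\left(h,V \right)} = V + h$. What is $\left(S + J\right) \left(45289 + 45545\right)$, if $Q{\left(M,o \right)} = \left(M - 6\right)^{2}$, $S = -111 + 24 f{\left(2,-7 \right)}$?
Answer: $- \frac{83993654796}{4003} \approx -2.0983 \cdot 10^{7}$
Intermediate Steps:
$S = -231$ ($S = -111 + 24 \left(-7 + 2\right) = -111 + 24 \left(-5\right) = -111 - 120 = -231$)
$Q{\left(M,o \right)} = \left(-6 + M\right)^{2}$
$J = - \frac{1}{4003}$ ($J = \frac{1}{\left(-6 + 139\right)^{2} - 21692} = \frac{1}{133^{2} - 21692} = \frac{1}{17689 - 21692} = \frac{1}{-4003} = - \frac{1}{4003} \approx -0.00024981$)
$\left(S + J\right) \left(45289 + 45545\right) = \left(-231 - \frac{1}{4003}\right) \left(45289 + 45545\right) = \left(- \frac{924694}{4003}\right) 90834 = - \frac{83993654796}{4003}$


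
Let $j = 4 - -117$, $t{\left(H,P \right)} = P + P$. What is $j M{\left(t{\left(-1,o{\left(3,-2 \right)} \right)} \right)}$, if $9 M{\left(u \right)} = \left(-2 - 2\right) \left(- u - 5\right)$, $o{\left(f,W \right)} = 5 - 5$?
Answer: $\frac{2420}{9} \approx 268.89$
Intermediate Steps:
$o{\left(f,W \right)} = 0$
$t{\left(H,P \right)} = 2 P$
$j = 121$ ($j = 4 + 117 = 121$)
$M{\left(u \right)} = \frac{20}{9} + \frac{4 u}{9}$ ($M{\left(u \right)} = \frac{\left(-2 - 2\right) \left(- u - 5\right)}{9} = \frac{\left(-4\right) \left(-5 - u\right)}{9} = \frac{20 + 4 u}{9} = \frac{20}{9} + \frac{4 u}{9}$)
$j M{\left(t{\left(-1,o{\left(3,-2 \right)} \right)} \right)} = 121 \left(\frac{20}{9} + \frac{4 \cdot 2 \cdot 0}{9}\right) = 121 \left(\frac{20}{9} + \frac{4}{9} \cdot 0\right) = 121 \left(\frac{20}{9} + 0\right) = 121 \cdot \frac{20}{9} = \frac{2420}{9}$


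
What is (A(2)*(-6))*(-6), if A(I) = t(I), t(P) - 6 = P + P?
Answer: 360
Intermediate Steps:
t(P) = 6 + 2*P (t(P) = 6 + (P + P) = 6 + 2*P)
A(I) = 6 + 2*I
(A(2)*(-6))*(-6) = ((6 + 2*2)*(-6))*(-6) = ((6 + 4)*(-6))*(-6) = (10*(-6))*(-6) = -60*(-6) = 360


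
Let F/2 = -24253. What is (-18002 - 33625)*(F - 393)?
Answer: 2524508673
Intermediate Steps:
F = -48506 (F = 2*(-24253) = -48506)
(-18002 - 33625)*(F - 393) = (-18002 - 33625)*(-48506 - 393) = -51627*(-48899) = 2524508673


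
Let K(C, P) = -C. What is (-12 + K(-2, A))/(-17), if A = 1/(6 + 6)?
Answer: 10/17 ≈ 0.58823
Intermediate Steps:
A = 1/12 ≈ 0.083333
(-12 + K(-2, A))/(-17) = (-12 - 1*(-2))/(-17) = -(-12 + 2)/17 = -1/17*(-10) = 10/17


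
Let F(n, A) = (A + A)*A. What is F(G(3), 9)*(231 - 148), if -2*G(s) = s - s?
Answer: 13446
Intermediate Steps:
G(s) = 0 (G(s) = -(s - s)/2 = -½*0 = 0)
F(n, A) = 2*A² (F(n, A) = (2*A)*A = 2*A²)
F(G(3), 9)*(231 - 148) = (2*9²)*(231 - 148) = (2*81)*83 = 162*83 = 13446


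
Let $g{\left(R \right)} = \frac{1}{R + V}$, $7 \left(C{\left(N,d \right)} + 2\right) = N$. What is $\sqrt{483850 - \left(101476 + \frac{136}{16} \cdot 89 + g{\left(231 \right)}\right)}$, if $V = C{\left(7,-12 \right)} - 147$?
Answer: $\frac{\sqrt{10515851498}}{166} \approx 617.75$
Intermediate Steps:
$C{\left(N,d \right)} = -2 + \frac{N}{7}$
$V = -148$ ($V = \left(-2 + \frac{1}{7} \cdot 7\right) - 147 = \left(-2 + 1\right) - 147 = -1 - 147 = -148$)
$g{\left(R \right)} = \frac{1}{-148 + R}$ ($g{\left(R \right)} = \frac{1}{R - 148} = \frac{1}{-148 + R}$)
$\sqrt{483850 - \left(101476 + \frac{136}{16} \cdot 89 + g{\left(231 \right)}\right)} = \sqrt{483850 - \left(101476 + \frac{1}{-148 + 231} + \frac{136}{16} \cdot 89\right)} = \sqrt{483850 - \left(\frac{8422509}{83} + 136 \cdot \frac{1}{16} \cdot 89\right)} = \sqrt{483850 - \left(\frac{8422509}{83} + \frac{1513}{2}\right)} = \sqrt{483850 - \frac{16970597}{166}} = \sqrt{\frac{63348503}{166}} = \frac{\sqrt{10515851498}}{166}$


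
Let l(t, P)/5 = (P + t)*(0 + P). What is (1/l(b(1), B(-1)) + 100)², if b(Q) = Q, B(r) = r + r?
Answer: 1002001/100 ≈ 10020.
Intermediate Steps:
B(r) = 2*r
l(t, P) = 5*P*(P + t) (l(t, P) = 5*((P + t)*(0 + P)) = 5*((P + t)*P) = 5*(P*(P + t)) = 5*P*(P + t))
(1/l(b(1), B(-1)) + 100)² = (1/(5*(2*(-1))*(2*(-1) + 1)) + 100)² = (1/(5*(-2)*(-2 + 1)) + 100)² = (1/(5*(-2)*(-1)) + 100)² = (1/10 + 100)² = (⅒ + 100)² = (1001/10)² = 1002001/100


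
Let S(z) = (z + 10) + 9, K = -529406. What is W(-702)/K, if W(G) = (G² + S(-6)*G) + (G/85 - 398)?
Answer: -20539049/22499755 ≈ -0.91286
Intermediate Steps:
S(z) = 19 + z (S(z) = (10 + z) + 9 = 19 + z)
W(G) = -398 + G² + 1106*G/85 (W(G) = (G² + (19 - 6)*G) + (G/85 - 398) = (G² + 13*G) + (G*(1/85) - 398) = (G² + 13*G) + (G/85 - 398) = (G² + 13*G) + (-398 + G/85) = -398 + G² + 1106*G/85)
W(-702)/K = (-398 + (-702)² + (1106/85)*(-702))/(-529406) = (-398 + 492804 - 776412/85)*(-1/529406) = (41078098/85)*(-1/529406) = -20539049/22499755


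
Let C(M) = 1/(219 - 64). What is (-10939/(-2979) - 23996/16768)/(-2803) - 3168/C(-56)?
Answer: -17188253362221427/35003774304 ≈ -4.9104e+5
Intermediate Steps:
C(M) = 1/155
(-10939/(-2979) - 23996/16768)/(-2803) - 3168/C(-56) = (-10939/(-2979) - 23996/16768)/(-2803) - 3168/1/155 = (-10939*(-1/2979) - 23996*1/16768)*(-1/2803) - 3168*155 = (10939/2979 - 5999/4192)*(-1/2803) - 491040 = (27985267/12487968)*(-1/2803) - 491040 = -27985267/35003774304 - 491040 = -17188253362221427/35003774304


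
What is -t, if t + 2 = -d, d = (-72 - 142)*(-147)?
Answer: 31460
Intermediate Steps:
d = 31458 (d = -214*(-147) = 31458)
t = -31460 (t = -2 - 1*31458 = -2 - 31458 = -31460)
-t = -1*(-31460) = 31460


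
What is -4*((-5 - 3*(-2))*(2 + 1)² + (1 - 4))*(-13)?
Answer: 312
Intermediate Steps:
-4*((-5 - 3*(-2))*(2 + 1)² + (1 - 4))*(-13) = -4*((-5 + 6)*3² - 3)*(-13) = -4*(1*9 - 3)*(-13) = -4*(9 - 3)*(-13) = -4*6*(-13) = -24*(-13) = 312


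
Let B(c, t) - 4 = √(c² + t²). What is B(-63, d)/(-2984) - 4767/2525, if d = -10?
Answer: -3558707/1883650 - √4069/2984 ≈ -1.9106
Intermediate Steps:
B(c, t) = 4 + √(c² + t²)
B(-63, d)/(-2984) - 4767/2525 = (4 + √((-63)² + (-10)²))/(-2984) - 4767/2525 = (4 + √(3969 + 100))*(-1/2984) - 4767*1/2525 = (4 + √4069)*(-1/2984) - 4767/2525 = (-1/746 - √4069/2984) - 4767/2525 = -3558707/1883650 - √4069/2984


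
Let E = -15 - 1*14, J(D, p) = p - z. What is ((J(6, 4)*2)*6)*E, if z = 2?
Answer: -696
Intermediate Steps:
J(D, p) = -2 + p (J(D, p) = p - 1*2 = p - 2 = -2 + p)
E = -29 (E = -15 - 14 = -29)
((J(6, 4)*2)*6)*E = (((-2 + 4)*2)*6)*(-29) = ((2*2)*6)*(-29) = (4*6)*(-29) = 24*(-29) = -696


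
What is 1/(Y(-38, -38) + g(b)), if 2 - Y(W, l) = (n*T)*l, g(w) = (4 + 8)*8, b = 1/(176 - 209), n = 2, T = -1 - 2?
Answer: -1/130 ≈ -0.0076923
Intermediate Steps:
T = -3
b = -1/33 (b = 1/(-33) = -1/33 ≈ -0.030303)
g(w) = 96 (g(w) = 12*8 = 96)
Y(W, l) = 2 + 6*l (Y(W, l) = 2 - 2*(-3)*l = 2 - (-6)*l = 2 + 6*l)
1/(Y(-38, -38) + g(b)) = 1/((2 + 6*(-38)) + 96) = 1/((2 - 228) + 96) = 1/(-226 + 96) = 1/(-130) = -1/130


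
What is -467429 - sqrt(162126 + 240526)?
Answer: -467429 - 2*sqrt(100663) ≈ -4.6806e+5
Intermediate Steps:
-467429 - sqrt(162126 + 240526) = -467429 - sqrt(402652) = -467429 - 2*sqrt(100663)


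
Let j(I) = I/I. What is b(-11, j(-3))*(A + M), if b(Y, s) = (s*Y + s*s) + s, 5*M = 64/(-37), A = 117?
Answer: -194229/185 ≈ -1049.9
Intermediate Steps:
M = -64/185 (M = (64/(-37))/5 = (64*(-1/37))/5 = (1/5)*(-64/37) = -64/185 ≈ -0.34595)
j(I) = 1
b(Y, s) = s + s**2 + Y*s (b(Y, s) = (Y*s + s**2) + s = (s**2 + Y*s) + s = s + s**2 + Y*s)
b(-11, j(-3))*(A + M) = (1*(1 - 11 + 1))*(117 - 64/185) = (1*(-9))*(21581/185) = -9*21581/185 = -194229/185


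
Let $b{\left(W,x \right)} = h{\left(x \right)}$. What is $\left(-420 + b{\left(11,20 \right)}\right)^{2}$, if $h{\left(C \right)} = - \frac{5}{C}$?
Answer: $\frac{2825761}{16} \approx 1.7661 \cdot 10^{5}$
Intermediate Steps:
$b{\left(W,x \right)} = - \frac{5}{x}$
$\left(-420 + b{\left(11,20 \right)}\right)^{2} = \left(-420 - \frac{5}{20}\right)^{2} = \left(-420 - \frac{1}{4}\right)^{2} = \left(- \frac{1681}{4}\right)^{2} = \frac{2825761}{16}$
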